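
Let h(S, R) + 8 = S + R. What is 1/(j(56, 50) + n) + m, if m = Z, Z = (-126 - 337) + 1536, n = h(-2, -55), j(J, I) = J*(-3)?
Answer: 250008/233 ≈ 1073.0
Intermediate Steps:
j(J, I) = -3*J
h(S, R) = -8 + R + S (h(S, R) = -8 + (S + R) = -8 + (R + S) = -8 + R + S)
n = -65 (n = -8 - 55 - 2 = -65)
Z = 1073 (Z = -463 + 1536 = 1073)
m = 1073
1/(j(56, 50) + n) + m = 1/(-3*56 - 65) + 1073 = 1/(-168 - 65) + 1073 = 1/(-233) + 1073 = -1/233 + 1073 = 250008/233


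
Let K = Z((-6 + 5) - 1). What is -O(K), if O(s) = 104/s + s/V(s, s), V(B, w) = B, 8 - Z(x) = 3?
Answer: -109/5 ≈ -21.800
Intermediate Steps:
Z(x) = 5 (Z(x) = 8 - 1*3 = 8 - 3 = 5)
K = 5
O(s) = 1 + 104/s (O(s) = 104/s + s/s = 104/s + 1 = 1 + 104/s)
-O(K) = -(104 + 5)/5 = -109/5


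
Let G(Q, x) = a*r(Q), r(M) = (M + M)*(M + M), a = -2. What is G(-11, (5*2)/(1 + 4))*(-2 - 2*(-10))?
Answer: -17424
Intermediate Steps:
r(M) = 4*M**2 (r(M) = (2*M)*(2*M) = 4*M**2)
G(Q, x) = -8*Q**2
G(-11, (5*2)/(1 + 4))*(-2 - 2*(-10)) = (-8*(-11)**2)*(-2 - 2*(-10)) = (-8*121)*(-2 + 20) = -968*18 = -17424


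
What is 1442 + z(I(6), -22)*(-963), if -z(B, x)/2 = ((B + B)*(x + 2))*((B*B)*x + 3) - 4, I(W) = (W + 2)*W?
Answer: 187429068938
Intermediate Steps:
I(W) = W*(2 + W) (I(W) = (2 + W)*W = W*(2 + W))
z(B, x) = 8 - 4*B*(2 + x)*(3 + x*B²) (z(B, x) = -2*(((B + B)*(x + 2))*((B*B)*x + 3) - 4) = -2*(((2*B)*(2 + x))*(B²*x + 3) - 4) = -2*((2*B*(2 + x))*(x*B² + 3) - 4) = -2*((2*B*(2 + x))*(3 + x*B²) - 4) = -2*(2*B*(2 + x)*(3 + x*B²) - 4) = -2*(-4 + 2*B*(2 + x)*(3 + x*B²)) = 8 - 4*B*(2 + x)*(3 + x*B²))
1442 + z(I(6), -22)*(-963) = 1442 + (8 - 144*(2 + 6) - 12*6*(2 + 6)*(-22) - 8*(-22)*(6*(2 + 6))³ - 4*(6*(2 + 6))³*(-22)²)*(-963) = 1442 + (8 - 144*8 - 12*6*8*(-22) - 8*(-22)*(6*8)³ - 4*(6*8)³*484)*(-963) = 1442 + (8 - 24*48 - 12*48*(-22) - 8*(-22)*48³ - 4*48³*484)*(-963) = 1442 + (8 - 1152 + 12672 - 8*(-22)*110592 - 4*110592*484)*(-963) = 1442 + (8 - 1152 + 12672 + 19464192 - 214106112)*(-963) = 1442 - 194630392*(-963) = 1442 + 187429067496 = 187429068938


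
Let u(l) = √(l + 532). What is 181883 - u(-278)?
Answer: 181883 - √254 ≈ 1.8187e+5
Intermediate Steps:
u(l) = √(532 + l)
181883 - u(-278) = 181883 - √(532 - 278) = 181883 - √254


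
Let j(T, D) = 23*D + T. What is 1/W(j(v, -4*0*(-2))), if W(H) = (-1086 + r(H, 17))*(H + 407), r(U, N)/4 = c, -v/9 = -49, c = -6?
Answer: -1/941280 ≈ -1.0624e-6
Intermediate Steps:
v = 441 (v = -9*(-49) = 441)
r(U, N) = -24 (r(U, N) = 4*(-6) = -24)
j(T, D) = T + 23*D
W(H) = -451770 - 1110*H (W(H) = (-1086 - 24)*(H + 407) = -1110*(407 + H) = -451770 - 1110*H)
1/W(j(v, -4*0*(-2))) = 1/(-451770 - 1110*(441 + 23*(-4*0*(-2)))) = 1/(-451770 - 1110*(441 + 23*(0*(-2)))) = 1/(-451770 - 1110*(441 + 23*0)) = 1/(-451770 - 1110*(441 + 0)) = 1/(-451770 - 1110*441) = 1/(-451770 - 489510) = 1/(-941280) = -1/941280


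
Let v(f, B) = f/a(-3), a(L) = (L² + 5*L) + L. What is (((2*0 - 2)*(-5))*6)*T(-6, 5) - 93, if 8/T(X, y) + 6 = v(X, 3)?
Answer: -183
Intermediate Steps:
a(L) = L² + 6*L
v(f, B) = -f/9 (v(f, B) = f/((-3*(6 - 3))) = f/((-3*3)) = f/(-9) = f*(-⅑) = -f/9)
T(X, y) = 8/(-6 - X/9)
(((2*0 - 2)*(-5))*6)*T(-6, 5) - 93 = (((2*0 - 2)*(-5))*6)*(72/(-54 - 1*(-6))) - 93 = (((0 - 2)*(-5))*6)*(72/(-54 + 6)) - 93 = (-2*(-5)*6)*(72/(-48)) - 93 = (10*6)*(72*(-1/48)) - 93 = 60*(-3/2) - 93 = -90 - 93 = -183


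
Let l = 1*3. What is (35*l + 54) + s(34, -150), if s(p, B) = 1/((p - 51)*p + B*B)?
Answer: 3485599/21922 ≈ 159.00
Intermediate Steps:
l = 3
s(p, B) = 1/(B² + p*(-51 + p)) (s(p, B) = 1/((-51 + p)*p + B²) = 1/(p*(-51 + p) + B²) = 1/(B² + p*(-51 + p)))
(35*l + 54) + s(34, -150) = (35*3 + 54) + 1/((-150)² + 34² - 51*34) = (105 + 54) + 1/(22500 + 1156 - 1734) = 159 + 1/21922 = 3485599/21922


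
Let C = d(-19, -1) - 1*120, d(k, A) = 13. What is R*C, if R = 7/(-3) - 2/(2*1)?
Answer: 1070/3 ≈ 356.67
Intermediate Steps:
R = -10/3 (R = 7*(-1/3) - 2/2 = -7/3 - 2*1/2 = -7/3 - 1 = -10/3 ≈ -3.3333)
C = -107 (C = 13 - 1*120 = 13 - 120 = -107)
R*C = -10/3*(-107) = 1070/3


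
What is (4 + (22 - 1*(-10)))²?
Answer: 1296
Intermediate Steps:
(4 + (22 - 1*(-10)))² = (4 + (22 + 10))² = (4 + 32)² = 36² = 1296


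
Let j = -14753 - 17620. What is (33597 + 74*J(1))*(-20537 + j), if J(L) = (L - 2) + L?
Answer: -1777617270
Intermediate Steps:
j = -32373
J(L) = -2 + 2*L (J(L) = (-2 + L) + L = -2 + 2*L)
(33597 + 74*J(1))*(-20537 + j) = (33597 + 74*(-2 + 2*1))*(-20537 - 32373) = (33597 + 74*(-2 + 2))*(-52910) = (33597 + 74*0)*(-52910) = (33597 + 0)*(-52910) = 33597*(-52910) = -1777617270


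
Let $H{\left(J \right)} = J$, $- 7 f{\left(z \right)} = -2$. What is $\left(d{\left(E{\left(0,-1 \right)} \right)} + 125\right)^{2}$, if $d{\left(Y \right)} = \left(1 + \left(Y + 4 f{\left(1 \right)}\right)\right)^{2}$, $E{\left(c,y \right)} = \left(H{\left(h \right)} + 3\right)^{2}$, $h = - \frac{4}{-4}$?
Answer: $\frac{495240516}{2401} \approx 2.0626 \cdot 10^{5}$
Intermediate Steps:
$f{\left(z \right)} = \frac{2}{7}$ ($f{\left(z \right)} = \left(- \frac{1}{7}\right) \left(-2\right) = \frac{2}{7}$)
$h = 1$ ($h = \left(-4\right) \left(- \frac{1}{4}\right) = 1$)
$E{\left(c,y \right)} = 16$ ($E{\left(c,y \right)} = \left(1 + 3\right)^{2} = 4^{2} = 16$)
$d{\left(Y \right)} = \left(\frac{15}{7} + Y\right)^{2}$ ($d{\left(Y \right)} = \left(1 + \left(Y + 4 \cdot \frac{2}{7}\right)\right)^{2} = \left(1 + \left(Y + \frac{8}{7}\right)\right)^{2} = \left(1 + \left(\frac{8}{7} + Y\right)\right)^{2} = \left(\frac{15}{7} + Y\right)^{2}$)
$\left(d{\left(E{\left(0,-1 \right)} \right)} + 125\right)^{2} = \left(\frac{\left(15 + 7 \cdot 16\right)^{2}}{49} + 125\right)^{2} = \left(\frac{\left(15 + 112\right)^{2}}{49} + 125\right)^{2} = \left(\frac{127^{2}}{49} + 125\right)^{2} = \left(\frac{1}{49} \cdot 16129 + 125\right)^{2} = \left(\frac{16129}{49} + 125\right)^{2} = \left(\frac{22254}{49}\right)^{2} = \frac{495240516}{2401}$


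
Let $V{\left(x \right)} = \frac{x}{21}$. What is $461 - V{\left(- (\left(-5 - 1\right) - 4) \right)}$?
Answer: $\frac{9671}{21} \approx 460.52$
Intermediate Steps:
$V{\left(x \right)} = \frac{x}{21}$ ($V{\left(x \right)} = x \frac{1}{21} = \frac{x}{21}$)
$461 - V{\left(- (\left(-5 - 1\right) - 4) \right)} = 461 - \frac{\left(-1\right) \left(\left(-5 - 1\right) - 4\right)}{21} = 461 - \frac{\left(-1\right) \left(-6 - 4\right)}{21} = 461 - \frac{\left(-1\right) \left(-10\right)}{21} = 461 - \frac{1}{21} \cdot 10 = 461 - \frac{10}{21} = \frac{9671}{21}$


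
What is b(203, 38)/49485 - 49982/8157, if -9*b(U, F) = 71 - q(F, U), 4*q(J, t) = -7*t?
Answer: -5936989427/968757948 ≈ -6.1285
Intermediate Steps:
q(J, t) = -7*t/4 (q(J, t) = (-7*t)/4 = -7*t/4)
b(U, F) = -71/9 - 7*U/36 (b(U, F) = -(71 - (-7)*U/4)/9 = -(71 + 7*U/4)/9 = -71/9 - 7*U/36)
b(203, 38)/49485 - 49982/8157 = (-71/9 - 7/36*203)/49485 - 49982/8157 = (-71/9 - 1421/36)*(1/49485) - 49982*1/8157 = -1705/36*1/49485 - 49982/8157 = -341/356292 - 49982/8157 = -5936989427/968757948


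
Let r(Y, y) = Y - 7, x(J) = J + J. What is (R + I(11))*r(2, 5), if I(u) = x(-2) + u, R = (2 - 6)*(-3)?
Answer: -95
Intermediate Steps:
x(J) = 2*J
R = 12 (R = -4*(-3) = 12)
I(u) = -4 + u (I(u) = 2*(-2) + u = -4 + u)
r(Y, y) = -7 + Y
(R + I(11))*r(2, 5) = (12 + (-4 + 11))*(-7 + 2) = (12 + 7)*(-5) = 19*(-5) = -95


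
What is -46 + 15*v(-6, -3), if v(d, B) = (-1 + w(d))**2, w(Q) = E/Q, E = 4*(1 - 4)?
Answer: -31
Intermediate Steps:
E = -12 (E = 4*(-3) = -12)
w(Q) = -12/Q
v(d, B) = (-1 - 12/d)**2
-46 + 15*v(-6, -3) = -46 + 15*((12 - 6)**2/(-6)**2) = -46 + 15*((1/36)*6**2) = -46 + 15*((1/36)*36) = -46 + 15*1 = -46 + 15 = -31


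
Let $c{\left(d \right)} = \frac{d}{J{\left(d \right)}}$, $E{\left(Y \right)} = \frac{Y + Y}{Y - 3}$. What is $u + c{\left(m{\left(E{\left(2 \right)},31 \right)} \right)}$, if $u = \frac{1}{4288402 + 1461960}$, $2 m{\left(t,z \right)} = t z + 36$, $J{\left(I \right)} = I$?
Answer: $\frac{5750363}{5750362} \approx 1.0$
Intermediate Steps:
$E{\left(Y \right)} = \frac{2 Y}{-3 + Y}$
$m{\left(t,z \right)} = 18 + \frac{t z}{2}$ ($m{\left(t,z \right)} = \frac{t z + 36}{2} = \frac{36 + t z}{2} = 18 + \frac{t z}{2}$)
$u = \frac{1}{5750362} \approx 1.739 \cdot 10^{-7}$
$c{\left(d \right)} = 1$ ($c{\left(d \right)} = \frac{d}{d} = 1$)
$u + c{\left(m{\left(E{\left(2 \right)},31 \right)} \right)} = \frac{1}{5750362} + 1 = \frac{5750363}{5750362}$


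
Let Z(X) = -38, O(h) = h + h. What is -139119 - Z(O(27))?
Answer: -139081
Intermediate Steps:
O(h) = 2*h
-139119 - Z(O(27)) = -139119 - 1*(-38) = -139119 + 38 = -139081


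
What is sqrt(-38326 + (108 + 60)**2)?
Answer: I*sqrt(10102) ≈ 100.51*I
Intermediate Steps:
sqrt(-38326 + (108 + 60)**2) = sqrt(-38326 + 168**2) = sqrt(-38326 + 28224) = sqrt(-10102) = I*sqrt(10102)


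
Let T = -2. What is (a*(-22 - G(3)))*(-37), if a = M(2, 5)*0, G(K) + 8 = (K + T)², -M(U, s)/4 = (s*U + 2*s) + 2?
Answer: 0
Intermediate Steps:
M(U, s) = -8 - 8*s - 4*U*s (M(U, s) = -4*((s*U + 2*s) + 2) = -4*((U*s + 2*s) + 2) = -4*((2*s + U*s) + 2) = -4*(2 + 2*s + U*s) = -8 - 8*s - 4*U*s)
G(K) = -8 + (-2 + K)² (G(K) = -8 + (K - 2)² = -8 + (-2 + K)²)
a = 0 (a = (-8 - 8*5 - 4*2*5)*0 = (-8 - 40 - 40)*0 = -88*0 = 0)
(a*(-22 - G(3)))*(-37) = (0*(-22 - (-8 + (-2 + 3)²)))*(-37) = (0*(-22 - (-8 + 1²)))*(-37) = (0*(-22 - (-8 + 1)))*(-37) = (0*(-22 - 1*(-7)))*(-37) = (0*(-22 + 7))*(-37) = (0*(-15))*(-37) = 0*(-37) = 0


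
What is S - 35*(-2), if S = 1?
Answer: 71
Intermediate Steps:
S - 35*(-2) = 1 - 35*(-2) = 1 + 70 = 71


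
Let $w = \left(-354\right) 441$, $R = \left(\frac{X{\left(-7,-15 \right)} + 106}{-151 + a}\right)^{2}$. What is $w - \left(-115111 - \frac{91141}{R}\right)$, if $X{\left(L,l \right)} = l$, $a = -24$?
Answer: $\frac{50033618}{169} \approx 2.9606 \cdot 10^{5}$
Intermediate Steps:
$R = \frac{169}{625}$ ($R = \left(\frac{-15 + 106}{-151 - 24}\right)^{2} = \left(\frac{91}{-175}\right)^{2} = \left(91 \left(- \frac{1}{175}\right)\right)^{2} = \left(- \frac{13}{25}\right)^{2} = \frac{169}{625} \approx 0.2704$)
$w = -156114$
$w - \left(-115111 - \frac{91141}{R}\right) = -156114 - \left(-115111 - \frac{91141}{\frac{169}{625}}\right) = -156114 - \left(-115111 - \frac{56963125}{169}\right) = -156114 - - \frac{76416884}{169} = -156114 + \frac{76416884}{169} = \frac{50033618}{169}$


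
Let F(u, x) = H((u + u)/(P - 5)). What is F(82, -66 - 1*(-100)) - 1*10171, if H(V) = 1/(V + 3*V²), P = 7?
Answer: -206003433/20254 ≈ -10171.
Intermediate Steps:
F(u, x) = 1/(u*(1 + 3*u)) (F(u, x) = 1/((((u + u)/(7 - 5)))*(1 + 3*((u + u)/(7 - 5)))) = 1/((((2*u)/2))*(1 + 3*((2*u)/2))) = 1/((((2*u)*(½)))*(1 + 3*((2*u)*(½)))) = 1/(u*(1 + 3*u)))
F(82, -66 - 1*(-100)) - 1*10171 = 1/(82*(1 + 3*82)) - 1*10171 = 1/(82*(1 + 246)) - 10171 = (1/82)/247 - 10171 = (1/82)*(1/247) - 10171 = 1/20254 - 10171 = -206003433/20254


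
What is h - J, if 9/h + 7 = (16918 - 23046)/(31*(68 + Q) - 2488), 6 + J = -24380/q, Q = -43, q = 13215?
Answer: 80816311/15495909 ≈ 5.2153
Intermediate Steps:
J = -20734/2643 (J = -6 - 24380/13215 = -6 - 24380*1/13215 = -6 - 4876/2643 = -20734/2643 ≈ -7.8449)
h = -15417/5863 (h = 9/(-7 + (16918 - 23046)/(31*(68 - 43) - 2488)) = 9/(-7 - 6128/(31*25 - 2488)) = 9/(-7 - 6128/(775 - 2488)) = 9/(-7 - 6128/(-1713)) = 9/(-7 - 6128*(-1/1713)) = 9/(-7 + 6128/1713) = 9/(-5863/1713) = 9*(-1713/5863) = -15417/5863 ≈ -2.6295)
h - J = -15417/5863 - 1*(-20734/2643) = -15417/5863 + 20734/2643 = 80816311/15495909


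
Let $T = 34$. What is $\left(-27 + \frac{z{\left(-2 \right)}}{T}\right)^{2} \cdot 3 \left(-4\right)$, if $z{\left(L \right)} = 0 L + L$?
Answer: $- \frac{2539200}{289} \approx -8786.2$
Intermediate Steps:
$z{\left(L \right)} = L$ ($z{\left(L \right)} = 0 + L = L$)
$\left(-27 + \frac{z{\left(-2 \right)}}{T}\right)^{2} \cdot 3 \left(-4\right) = \left(-27 - \frac{2}{34}\right)^{2} \cdot 3 \left(-4\right) = \left(-27 - \frac{1}{17}\right)^{2} \left(-12\right) = \left(- \frac{460}{17}\right)^{2} \left(-12\right) = \frac{211600}{289} \left(-12\right) = - \frac{2539200}{289}$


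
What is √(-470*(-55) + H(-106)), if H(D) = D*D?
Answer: √37086 ≈ 192.58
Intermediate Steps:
H(D) = D²
√(-470*(-55) + H(-106)) = √(-470*(-55) + (-106)²) = √(25850 + 11236) = √37086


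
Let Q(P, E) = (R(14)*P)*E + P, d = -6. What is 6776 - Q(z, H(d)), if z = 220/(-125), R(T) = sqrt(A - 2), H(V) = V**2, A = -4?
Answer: 169444/25 + 1584*I*sqrt(6)/25 ≈ 6777.8 + 155.2*I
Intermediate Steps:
R(T) = I*sqrt(6) (R(T) = sqrt(-4 - 2) = sqrt(-6) = I*sqrt(6))
z = -44/25 (z = 220*(-1/125) = -44/25 ≈ -1.7600)
Q(P, E) = P + I*E*P*sqrt(6) (Q(P, E) = ((I*sqrt(6))*P)*E + P = (I*P*sqrt(6))*E + P = I*E*P*sqrt(6) + P = P + I*E*P*sqrt(6))
6776 - Q(z, H(d)) = 6776 - (-44)*(1 + I*(-6)**2*sqrt(6))/25 = 6776 - (-44)*(1 + I*36*sqrt(6))/25 = 6776 - (-44)*(1 + 36*I*sqrt(6))/25 = 6776 - (-44/25 - 1584*I*sqrt(6)/25) = 6776 + (44/25 + 1584*I*sqrt(6)/25) = 169444/25 + 1584*I*sqrt(6)/25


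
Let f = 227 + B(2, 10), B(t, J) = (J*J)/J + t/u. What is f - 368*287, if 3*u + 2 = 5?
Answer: -105377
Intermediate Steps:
u = 1 (u = -⅔ + (⅓)*5 = -⅔ + 5/3 = 1)
B(t, J) = J + t (B(t, J) = (J*J)/J + t/1 = J²/J + t*1 = J + t)
f = 239 (f = 227 + (10 + 2) = 227 + 12 = 239)
f - 368*287 = 239 - 368*287 = 239 - 105616 = -105377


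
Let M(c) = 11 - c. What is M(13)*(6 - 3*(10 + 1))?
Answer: 54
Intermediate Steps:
M(13)*(6 - 3*(10 + 1)) = (11 - 1*13)*(6 - 3*(10 + 1)) = (11 - 13)*(6 - 3*11) = -2*(6 - 33) = -2*(-27) = 54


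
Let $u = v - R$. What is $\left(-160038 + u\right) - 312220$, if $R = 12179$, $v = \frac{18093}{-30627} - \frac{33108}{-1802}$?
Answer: $- \frac{4455837651178}{9198309} \approx -4.8442 \cdot 10^{5}$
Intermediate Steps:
$v = \frac{163565855}{9198309}$ ($v = 18093 \left(- \frac{1}{30627}\right) - - \frac{16554}{901} = - \frac{6031}{10209} + \frac{16554}{901} = \frac{163565855}{9198309} \approx 17.782$)
$u = - \frac{111862639456}{9198309}$ ($u = \frac{163565855}{9198309} - 12179 = - \frac{111862639456}{9198309} \approx -12161.0$)
$\left(-160038 + u\right) - 312220 = \left(-160038 - \frac{111862639456}{9198309}\right) - 312220 = - \frac{1583941615198}{9198309} - 312220 = - \frac{4455837651178}{9198309}$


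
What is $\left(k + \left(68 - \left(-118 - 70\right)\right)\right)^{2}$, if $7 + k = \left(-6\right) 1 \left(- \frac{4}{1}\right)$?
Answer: $74529$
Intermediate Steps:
$k = 17$ ($k = -7 + \left(-6\right) 1 \left(- \frac{4}{1}\right) = -7 - 6 \left(\left(-4\right) 1\right) = -7 - -24 = -7 + 24 = 17$)
$\left(k + \left(68 - \left(-118 - 70\right)\right)\right)^{2} = \left(17 + \left(68 - \left(-118 - 70\right)\right)\right)^{2} = \left(17 + \left(68 - -188\right)\right)^{2} = \left(17 + \left(68 + 188\right)\right)^{2} = \left(17 + 256\right)^{2} = 273^{2} = 74529$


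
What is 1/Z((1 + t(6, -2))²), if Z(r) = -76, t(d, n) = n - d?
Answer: -1/76 ≈ -0.013158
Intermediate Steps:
1/Z((1 + t(6, -2))²) = 1/(-76) = -1/76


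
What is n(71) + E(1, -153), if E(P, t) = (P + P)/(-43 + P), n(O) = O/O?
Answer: 20/21 ≈ 0.95238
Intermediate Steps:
n(O) = 1
E(P, t) = 2*P/(-43 + P) (E(P, t) = (2*P)/(-43 + P) = 2*P/(-43 + P))
n(71) + E(1, -153) = 1 + 2*1/(-43 + 1) = 1 + 2*1/(-42) = 1 + 2*1*(-1/42) = 1 - 1/21 = 20/21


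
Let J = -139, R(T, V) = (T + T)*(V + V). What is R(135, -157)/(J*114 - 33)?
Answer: 28260/5293 ≈ 5.3391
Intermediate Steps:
R(T, V) = 4*T*V (R(T, V) = (2*T)*(2*V) = 4*T*V)
R(135, -157)/(J*114 - 33) = (4*135*(-157))/(-139*114 - 33) = -84780/(-15846 - 33) = -84780/(-15879) = -84780*(-1/15879) = 28260/5293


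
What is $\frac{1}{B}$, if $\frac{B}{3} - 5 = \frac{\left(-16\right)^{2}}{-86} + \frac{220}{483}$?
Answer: $\frac{6923}{51481} \approx 0.13448$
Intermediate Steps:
$B = \frac{51481}{6923}$ ($B = 15 + 3 \left(\frac{\left(-16\right)^{2}}{-86} + \frac{220}{483}\right) = 15 + 3 \left(256 \left(- \frac{1}{86}\right) + 220 \cdot \frac{1}{483}\right) = 15 + 3 \left(- \frac{128}{43} + \frac{220}{483}\right) = 15 + 3 \left(- \frac{52364}{20769}\right) = 15 - \frac{52364}{6923} = \frac{51481}{6923} \approx 7.4362$)
$\frac{1}{B} = \frac{1}{\frac{51481}{6923}} = \frac{6923}{51481}$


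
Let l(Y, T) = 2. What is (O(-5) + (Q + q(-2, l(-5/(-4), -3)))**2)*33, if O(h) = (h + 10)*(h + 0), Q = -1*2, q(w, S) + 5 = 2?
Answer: 0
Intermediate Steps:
q(w, S) = -3 (q(w, S) = -5 + 2 = -3)
Q = -2
O(h) = h*(10 + h) (O(h) = (10 + h)*h = h*(10 + h))
(O(-5) + (Q + q(-2, l(-5/(-4), -3)))**2)*33 = (-5*(10 - 5) + (-2 - 3)**2)*33 = (-5*5 + (-5)**2)*33 = (-25 + 25)*33 = 0*33 = 0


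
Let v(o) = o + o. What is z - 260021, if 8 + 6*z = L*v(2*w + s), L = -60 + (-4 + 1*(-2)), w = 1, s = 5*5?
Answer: -781849/3 ≈ -2.6062e+5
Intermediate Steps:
s = 25
v(o) = 2*o
L = -66 (L = -60 + (-4 - 2) = -60 - 6 = -66)
z = -1786/3 (z = -4/3 + (-132*(2*1 + 25))/6 = -4/3 + (-132*(2 + 25))/6 = -4/3 + (-132*27)/6 = -4/3 + (-66*54)/6 = -4/3 + (1/6)*(-3564) = -4/3 - 594 = -1786/3 ≈ -595.33)
z - 260021 = -1786/3 - 260021 = -781849/3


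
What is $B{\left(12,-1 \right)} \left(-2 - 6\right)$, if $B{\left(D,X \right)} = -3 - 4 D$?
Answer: $408$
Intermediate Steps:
$B{\left(12,-1 \right)} \left(-2 - 6\right) = \left(-3 - 48\right) \left(-2 - 6\right) = \left(-3 - 48\right) \left(-8\right) = \left(-51\right) \left(-8\right) = 408$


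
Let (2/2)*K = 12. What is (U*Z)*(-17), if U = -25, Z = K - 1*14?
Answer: -850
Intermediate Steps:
K = 12
Z = -2 (Z = 12 - 1*14 = 12 - 14 = -2)
(U*Z)*(-17) = -25*(-2)*(-17) = 50*(-17) = -850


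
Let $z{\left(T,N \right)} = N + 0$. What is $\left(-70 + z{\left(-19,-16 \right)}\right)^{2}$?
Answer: $7396$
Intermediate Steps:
$z{\left(T,N \right)} = N$
$\left(-70 + z{\left(-19,-16 \right)}\right)^{2} = \left(-70 - 16\right)^{2} = \left(-86\right)^{2} = 7396$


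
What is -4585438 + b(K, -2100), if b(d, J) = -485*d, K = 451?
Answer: -4804173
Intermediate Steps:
-4585438 + b(K, -2100) = -4585438 - 485*451 = -4585438 - 218735 = -4804173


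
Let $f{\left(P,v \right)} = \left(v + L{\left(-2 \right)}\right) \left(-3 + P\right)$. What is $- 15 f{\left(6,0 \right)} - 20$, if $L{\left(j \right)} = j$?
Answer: $70$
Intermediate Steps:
$f{\left(P,v \right)} = \left(-3 + P\right) \left(-2 + v\right)$ ($f{\left(P,v \right)} = \left(v - 2\right) \left(-3 + P\right) = \left(-2 + v\right) \left(-3 + P\right) = \left(-3 + P\right) \left(-2 + v\right)$)
$- 15 f{\left(6,0 \right)} - 20 = - 15 \left(6 - 0 - 12 + 6 \cdot 0\right) - 20 = - 15 \left(6 + 0 - 12 + 0\right) - 20 = \left(-15\right) \left(-6\right) - 20 = 90 - 20 = 70$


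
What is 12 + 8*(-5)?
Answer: -28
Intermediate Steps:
12 + 8*(-5) = 12 - 40 = -28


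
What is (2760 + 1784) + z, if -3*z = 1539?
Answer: 4031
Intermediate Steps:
z = -513 (z = -⅓*1539 = -513)
(2760 + 1784) + z = (2760 + 1784) - 513 = 4544 - 513 = 4031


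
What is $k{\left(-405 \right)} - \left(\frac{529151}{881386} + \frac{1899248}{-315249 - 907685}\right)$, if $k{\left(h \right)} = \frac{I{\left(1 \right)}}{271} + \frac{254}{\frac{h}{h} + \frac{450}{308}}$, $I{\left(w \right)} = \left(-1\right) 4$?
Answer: $\frac{5764899117020433063}{55353829596086758} \approx 104.15$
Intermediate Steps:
$I{\left(w \right)} = -4$
$k{\left(h \right)} = \frac{10598920}{102709}$ ($k{\left(h \right)} = - \frac{4}{271} + \frac{254}{\frac{h}{h} + \frac{450}{308}} = \left(-4\right) \frac{1}{271} + \frac{254}{1 + 450 \cdot \frac{1}{308}} = - \frac{4}{271} + \frac{254}{1 + \frac{225}{154}} = - \frac{4}{271} + \frac{254}{\frac{379}{154}} = - \frac{4}{271} + 254 \cdot \frac{154}{379} = - \frac{4}{271} + \frac{39116}{379} = \frac{10598920}{102709}$)
$k{\left(-405 \right)} - \left(\frac{529151}{881386} + \frac{1899248}{-315249 - 907685}\right) = \frac{10598920}{102709} - \left(\frac{529151}{881386} + \frac{1899248}{-315249 - 907685}\right) = \frac{10598920}{102709} - \left(\frac{529151}{881386} + \frac{1899248}{-1222934}\right) = \frac{10598920}{102709} - - \frac{513426924347}{538938453262} = \frac{10598920}{102709} + \left(\frac{949624}{611467} - \frac{529151}{881386}\right) = \frac{10598920}{102709} + \frac{513426924347}{538938453262} = \frac{5764899117020433063}{55353829596086758}$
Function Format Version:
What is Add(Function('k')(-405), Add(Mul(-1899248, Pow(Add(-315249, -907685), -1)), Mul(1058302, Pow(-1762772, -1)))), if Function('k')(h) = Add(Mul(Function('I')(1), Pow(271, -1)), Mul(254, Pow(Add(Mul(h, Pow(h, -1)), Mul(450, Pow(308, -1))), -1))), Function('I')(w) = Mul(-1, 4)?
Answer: Rational(5764899117020433063, 55353829596086758) ≈ 104.15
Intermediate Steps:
Function('I')(w) = -4
Function('k')(h) = Rational(10598920, 102709) (Function('k')(h) = Add(Mul(-4, Pow(271, -1)), Mul(254, Pow(Add(Mul(h, Pow(h, -1)), Mul(450, Pow(308, -1))), -1))) = Add(Mul(-4, Rational(1, 271)), Mul(254, Pow(Add(1, Mul(450, Rational(1, 308))), -1))) = Add(Rational(-4, 271), Mul(254, Pow(Add(1, Rational(225, 154)), -1))) = Add(Rational(-4, 271), Mul(254, Pow(Rational(379, 154), -1))) = Add(Rational(-4, 271), Mul(254, Rational(154, 379))) = Add(Rational(-4, 271), Rational(39116, 379)) = Rational(10598920, 102709))
Add(Function('k')(-405), Add(Mul(-1899248, Pow(Add(-315249, -907685), -1)), Mul(1058302, Pow(-1762772, -1)))) = Add(Rational(10598920, 102709), Add(Mul(-1899248, Pow(Add(-315249, -907685), -1)), Mul(1058302, Pow(-1762772, -1)))) = Add(Rational(10598920, 102709), Add(Mul(-1899248, Pow(-1222934, -1)), Mul(1058302, Rational(-1, 1762772)))) = Add(Rational(10598920, 102709), Add(Mul(-1899248, Rational(-1, 1222934)), Rational(-529151, 881386))) = Add(Rational(10598920, 102709), Add(Rational(949624, 611467), Rational(-529151, 881386))) = Add(Rational(10598920, 102709), Rational(513426924347, 538938453262)) = Rational(5764899117020433063, 55353829596086758)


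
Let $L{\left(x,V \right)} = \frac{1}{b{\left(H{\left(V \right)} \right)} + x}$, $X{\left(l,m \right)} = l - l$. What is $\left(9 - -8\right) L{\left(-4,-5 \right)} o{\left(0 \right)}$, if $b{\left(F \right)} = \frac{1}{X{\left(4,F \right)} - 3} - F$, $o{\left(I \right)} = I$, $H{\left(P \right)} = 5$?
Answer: $0$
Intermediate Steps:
$X{\left(l,m \right)} = 0$
$b{\left(F \right)} = - \frac{1}{3} - F$ ($b{\left(F \right)} = \frac{1}{0 - 3} - F = \frac{1}{-3} - F = - \frac{1}{3} - F$)
$L{\left(x,V \right)} = \frac{1}{- \frac{16}{3} + x}$ ($L{\left(x,V \right)} = \frac{1}{\left(- \frac{1}{3} - 5\right) + x} = \frac{1}{- \frac{16}{3} + x}$)
$\left(9 - -8\right) L{\left(-4,-5 \right)} o{\left(0 \right)} = \left(9 - -8\right) \frac{3}{-16 + 3 \left(-4\right)} 0 = \left(9 + 8\right) \frac{3}{-16 - 12} \cdot 0 = 17 \frac{3}{-28} \cdot 0 = 17 \cdot 3 \left(- \frac{1}{28}\right) 0 = 17 \left(- \frac{3}{28}\right) 0 = \left(- \frac{51}{28}\right) 0 = 0$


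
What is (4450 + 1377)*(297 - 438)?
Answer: -821607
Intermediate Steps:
(4450 + 1377)*(297 - 438) = 5827*(-141) = -821607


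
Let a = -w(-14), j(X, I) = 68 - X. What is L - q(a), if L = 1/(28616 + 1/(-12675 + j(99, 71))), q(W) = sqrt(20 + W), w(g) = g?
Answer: 12706/363594895 - sqrt(34) ≈ -5.8309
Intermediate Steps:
a = 14 (a = -1*(-14) = 14)
L = 12706/363594895 (L = 1/(28616 + 1/(-12675 + (68 - 1*99))) = 1/(28616 + 1/(-12675 + (68 - 99))) = 1/(28616 + 1/(-12675 - 31)) = 1/(28616 + 1/(-12706)) = 1/(28616 - 1/12706) = 1/(363594895/12706) = 12706/363594895 ≈ 3.4945e-5)
L - q(a) = 12706/363594895 - sqrt(20 + 14) = 12706/363594895 - sqrt(34)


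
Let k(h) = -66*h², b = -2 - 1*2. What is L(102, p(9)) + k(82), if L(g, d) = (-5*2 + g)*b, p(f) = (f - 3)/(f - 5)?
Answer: -444152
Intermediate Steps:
b = -4 (b = -2 - 2 = -4)
p(f) = (-3 + f)/(-5 + f)
L(g, d) = 40 - 4*g (L(g, d) = (-5*2 + g)*(-4) = (-10 + g)*(-4) = 40 - 4*g)
L(102, p(9)) + k(82) = (40 - 4*102) - 66*82² = (40 - 408) - 66*6724 = -368 - 443784 = -444152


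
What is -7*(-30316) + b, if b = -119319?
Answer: 92893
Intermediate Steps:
-7*(-30316) + b = -7*(-30316) - 119319 = 212212 - 119319 = 92893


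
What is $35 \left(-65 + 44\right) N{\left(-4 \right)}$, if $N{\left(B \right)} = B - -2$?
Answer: $1470$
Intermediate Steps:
$N{\left(B \right)} = 2 + B$ ($N{\left(B \right)} = B + 2 = 2 + B$)
$35 \left(-65 + 44\right) N{\left(-4 \right)} = 35 \left(-65 + 44\right) \left(2 - 4\right) = 35 \left(-21\right) \left(-2\right) = \left(-735\right) \left(-2\right) = 1470$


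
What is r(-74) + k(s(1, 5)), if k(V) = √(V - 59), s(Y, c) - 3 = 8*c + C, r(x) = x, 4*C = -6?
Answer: -74 + I*√70/2 ≈ -74.0 + 4.1833*I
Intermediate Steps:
C = -3/2 (C = (¼)*(-6) = -3/2 ≈ -1.5000)
s(Y, c) = 3/2 + 8*c (s(Y, c) = 3 + (8*c - 3/2) = 3 + (-3/2 + 8*c) = 3/2 + 8*c)
k(V) = √(-59 + V)
r(-74) + k(s(1, 5)) = -74 + √(-59 + (3/2 + 8*5)) = -74 + √(-59 + (3/2 + 40)) = -74 + √(-59 + 83/2) = -74 + √(-35/2) = -74 + I*√70/2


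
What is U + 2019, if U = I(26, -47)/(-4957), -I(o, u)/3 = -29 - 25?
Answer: 10008021/4957 ≈ 2019.0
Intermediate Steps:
I(o, u) = 162 (I(o, u) = -3*(-29 - 25) = -3*(-54) = 162)
U = -162/4957 (U = 162/(-4957) = 162*(-1/4957) = -162/4957 ≈ -0.032681)
U + 2019 = -162/4957 + 2019 = 10008021/4957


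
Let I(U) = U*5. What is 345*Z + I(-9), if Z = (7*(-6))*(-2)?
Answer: 28935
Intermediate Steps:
I(U) = 5*U
Z = 84 (Z = -42*(-2) = 84)
345*Z + I(-9) = 345*84 + 5*(-9) = 28980 - 45 = 28935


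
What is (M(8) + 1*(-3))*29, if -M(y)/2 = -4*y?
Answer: 1769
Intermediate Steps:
M(y) = 8*y (M(y) = -(-8)*y = 8*y)
(M(8) + 1*(-3))*29 = (8*8 + 1*(-3))*29 = (64 - 3)*29 = 61*29 = 1769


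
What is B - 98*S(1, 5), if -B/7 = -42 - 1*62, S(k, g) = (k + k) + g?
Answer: 42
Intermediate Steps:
S(k, g) = g + 2*k (S(k, g) = 2*k + g = g + 2*k)
B = 728 (B = -7*(-42 - 1*62) = -7*(-42 - 62) = -7*(-104) = 728)
B - 98*S(1, 5) = 728 - 98*(5 + 2*1) = 728 - 98*(5 + 2) = 728 - 98*7 = 728 - 686 = 42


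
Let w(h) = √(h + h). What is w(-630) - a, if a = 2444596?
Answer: -2444596 + 6*I*√35 ≈ -2.4446e+6 + 35.496*I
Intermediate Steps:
w(h) = √2*√h (w(h) = √(2*h) = √2*√h)
w(-630) - a = √2*√(-630) - 1*2444596 = √2*(3*I*√70) - 2444596 = 6*I*√35 - 2444596 = -2444596 + 6*I*√35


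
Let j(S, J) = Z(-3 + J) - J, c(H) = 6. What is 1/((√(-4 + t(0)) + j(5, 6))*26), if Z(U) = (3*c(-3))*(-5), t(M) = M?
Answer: -12/29965 - I/119860 ≈ -0.00040047 - 8.3431e-6*I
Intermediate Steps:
Z(U) = -90 (Z(U) = (3*6)*(-5) = 18*(-5) = -90)
j(S, J) = -90 - J
1/((√(-4 + t(0)) + j(5, 6))*26) = 1/((√(-4 + 0) + (-90 - 1*6))*26) = 1/((√(-4) + (-90 - 6))*26) = 1/((2*I - 96)*26) = 1/((-96 + 2*I)*26) = 1/(-2496 + 52*I) = (-2496 - 52*I)/6232720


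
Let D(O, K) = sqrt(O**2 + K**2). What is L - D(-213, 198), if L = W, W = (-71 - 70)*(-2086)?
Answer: 294126 - 3*sqrt(9397) ≈ 2.9384e+5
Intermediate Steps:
D(O, K) = sqrt(K**2 + O**2)
W = 294126 (W = -141*(-2086) = 294126)
L = 294126
L - D(-213, 198) = 294126 - sqrt(198**2 + (-213)**2) = 294126 - sqrt(39204 + 45369) = 294126 - sqrt(84573) = 294126 - 3*sqrt(9397)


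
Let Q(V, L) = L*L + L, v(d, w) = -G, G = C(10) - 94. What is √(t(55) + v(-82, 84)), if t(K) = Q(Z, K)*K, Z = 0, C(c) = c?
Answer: 2*√42371 ≈ 411.68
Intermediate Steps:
G = -84 (G = 10 - 94 = -84)
v(d, w) = 84 (v(d, w) = -1*(-84) = 84)
Q(V, L) = L + L² (Q(V, L) = L² + L = L + L²)
t(K) = K²*(1 + K) (t(K) = (K*(1 + K))*K = K²*(1 + K))
√(t(55) + v(-82, 84)) = √(55²*(1 + 55) + 84) = √(3025*56 + 84) = √(169400 + 84) = √169484 = 2*√42371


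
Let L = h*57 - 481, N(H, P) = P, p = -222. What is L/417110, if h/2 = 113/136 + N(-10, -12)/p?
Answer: -191275/209889752 ≈ -0.00091131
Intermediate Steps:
h = 4453/2516 (h = 2*(113/136 - 12/(-222)) = 2*(113*(1/136) - 12*(-1/222)) = 2*(113/136 + 2/37) = 2*(4453/5032) = 4453/2516 ≈ 1.7699)
L = -956375/2516 (L = (4453/2516)*57 - 481 = 253821/2516 - 481 = -956375/2516 ≈ -380.12)
L/417110 = -956375/2516/417110 = -956375/2516*1/417110 = -191275/209889752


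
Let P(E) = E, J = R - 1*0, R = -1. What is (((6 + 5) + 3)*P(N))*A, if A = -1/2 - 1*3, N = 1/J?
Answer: 49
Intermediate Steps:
J = -1 (J = -1 - 1*0 = -1 + 0 = -1)
N = -1 (N = 1/(-1) = -1)
A = -7/2 (A = -1*½ - 3 = -½ - 3 = -7/2 ≈ -3.5000)
(((6 + 5) + 3)*P(N))*A = (((6 + 5) + 3)*(-1))*(-7/2) = ((11 + 3)*(-1))*(-7/2) = (14*(-1))*(-7/2) = -14*(-7/2) = 49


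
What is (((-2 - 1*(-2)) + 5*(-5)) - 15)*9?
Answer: -360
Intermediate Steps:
(((-2 - 1*(-2)) + 5*(-5)) - 15)*9 = (((-2 + 2) - 25) - 15)*9 = ((0 - 25) - 15)*9 = (-25 - 15)*9 = -40*9 = -360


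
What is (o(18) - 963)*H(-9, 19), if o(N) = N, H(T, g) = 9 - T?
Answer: -17010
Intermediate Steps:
(o(18) - 963)*H(-9, 19) = (18 - 963)*(9 - 1*(-9)) = -945*(9 + 9) = -945*18 = -17010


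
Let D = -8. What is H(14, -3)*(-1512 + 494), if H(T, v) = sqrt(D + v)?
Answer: -1018*I*sqrt(11) ≈ -3376.3*I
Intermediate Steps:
H(T, v) = sqrt(-8 + v)
H(14, -3)*(-1512 + 494) = sqrt(-8 - 3)*(-1512 + 494) = sqrt(-11)*(-1018) = (I*sqrt(11))*(-1018) = -1018*I*sqrt(11)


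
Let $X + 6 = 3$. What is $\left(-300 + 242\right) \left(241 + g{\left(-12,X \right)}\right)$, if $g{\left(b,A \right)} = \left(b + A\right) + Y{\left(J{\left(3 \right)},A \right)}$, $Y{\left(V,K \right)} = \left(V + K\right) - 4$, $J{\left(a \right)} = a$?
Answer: $-12876$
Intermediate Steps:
$X = -3$ ($X = -6 + 3 = -3$)
$Y{\left(V,K \right)} = -4 + K + V$ ($Y{\left(V,K \right)} = \left(K + V\right) - 4 = -4 + K + V$)
$g{\left(b,A \right)} = -1 + b + 2 A$ ($g{\left(b,A \right)} = \left(b + A\right) + \left(-4 + A + 3\right) = \left(A + b\right) + \left(-1 + A\right) = -1 + b + 2 A$)
$\left(-300 + 242\right) \left(241 + g{\left(-12,X \right)}\right) = \left(-300 + 242\right) \left(241 - 19\right) = - 58 \left(241 - 19\right) = \left(-58\right) 222 = -12876$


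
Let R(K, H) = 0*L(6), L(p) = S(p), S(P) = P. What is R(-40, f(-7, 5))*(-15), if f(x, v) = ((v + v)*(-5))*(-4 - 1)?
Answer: 0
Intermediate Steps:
L(p) = p
f(x, v) = 50*v (f(x, v) = ((2*v)*(-5))*(-5) = -10*v*(-5) = 50*v)
R(K, H) = 0 (R(K, H) = 0*6 = 0)
R(-40, f(-7, 5))*(-15) = 0*(-15) = 0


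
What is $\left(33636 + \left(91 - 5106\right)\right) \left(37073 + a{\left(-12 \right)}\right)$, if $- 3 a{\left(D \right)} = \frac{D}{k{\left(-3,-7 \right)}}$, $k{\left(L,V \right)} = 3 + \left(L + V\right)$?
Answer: $\frac{7427349847}{7} \approx 1.0611 \cdot 10^{9}$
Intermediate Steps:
$k{\left(L,V \right)} = 3 + L + V$
$a{\left(D \right)} = \frac{D}{21}$ ($a{\left(D \right)} = - \frac{D \frac{1}{3 - 3 - 7}}{3} = - \frac{D \frac{1}{-7}}{3} = - \frac{D \left(- \frac{1}{7}\right)}{3} = - \frac{\left(- \frac{1}{7}\right) D}{3} = \frac{D}{21}$)
$\left(33636 + \left(91 - 5106\right)\right) \left(37073 + a{\left(-12 \right)}\right) = \left(33636 + \left(91 - 5106\right)\right) \left(37073 + \frac{1}{21} \left(-12\right)\right) = \left(33636 + \left(91 - 5106\right)\right) \left(37073 - \frac{4}{7}\right) = \left(33636 - 5015\right) \frac{259507}{7} = 28621 \cdot \frac{259507}{7} = \frac{7427349847}{7}$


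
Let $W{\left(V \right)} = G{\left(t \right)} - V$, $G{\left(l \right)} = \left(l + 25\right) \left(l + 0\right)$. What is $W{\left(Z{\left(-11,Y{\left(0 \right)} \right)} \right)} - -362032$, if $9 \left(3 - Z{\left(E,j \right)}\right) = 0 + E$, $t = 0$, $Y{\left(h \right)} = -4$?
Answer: $\frac{3258250}{9} \approx 3.6203 \cdot 10^{5}$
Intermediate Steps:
$G{\left(l \right)} = l \left(25 + l\right)$ ($G{\left(l \right)} = \left(25 + l\right) l = l \left(25 + l\right)$)
$Z{\left(E,j \right)} = 3 - \frac{E}{9}$ ($Z{\left(E,j \right)} = 3 - \frac{0 + E}{9} = 3 - \frac{E}{9}$)
$W{\left(V \right)} = - V$ ($W{\left(V \right)} = 0 \left(25 + 0\right) - V = 0 \cdot 25 - V = 0 - V = - V$)
$W{\left(Z{\left(-11,Y{\left(0 \right)} \right)} \right)} - -362032 = - (3 - - \frac{11}{9}) - -362032 = - (3 + \frac{11}{9}) + 362032 = \left(-1\right) \frac{38}{9} + 362032 = - \frac{38}{9} + 362032 = \frac{3258250}{9}$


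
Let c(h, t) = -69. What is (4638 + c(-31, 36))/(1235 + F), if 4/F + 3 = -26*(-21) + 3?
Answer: 1247337/337157 ≈ 3.6996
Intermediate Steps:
F = 2/273 (F = 4/(-3 + (-26*(-21) + 3)) = 4/(-3 + (546 + 3)) = 4/(-3 + 549) = 4/546 = 4*(1/546) = 2/273 ≈ 0.0073260)
(4638 + c(-31, 36))/(1235 + F) = (4638 - 69)/(1235 + 2/273) = 4569/(337157/273) = 4569*(273/337157) = 1247337/337157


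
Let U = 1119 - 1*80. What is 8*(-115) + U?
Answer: 119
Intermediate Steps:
U = 1039 (U = 1119 - 80 = 1039)
8*(-115) + U = 8*(-115) + 1039 = -920 + 1039 = 119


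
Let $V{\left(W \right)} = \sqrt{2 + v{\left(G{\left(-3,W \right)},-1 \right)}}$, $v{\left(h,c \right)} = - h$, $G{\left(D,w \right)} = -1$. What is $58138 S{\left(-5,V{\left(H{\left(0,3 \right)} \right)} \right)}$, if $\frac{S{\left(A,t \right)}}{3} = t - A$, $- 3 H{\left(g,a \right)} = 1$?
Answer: $872070 + 174414 \sqrt{3} \approx 1.1742 \cdot 10^{6}$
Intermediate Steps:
$H{\left(g,a \right)} = - \frac{1}{3}$ ($H{\left(g,a \right)} = \left(- \frac{1}{3}\right) 1 = - \frac{1}{3}$)
$V{\left(W \right)} = \sqrt{3}$ ($V{\left(W \right)} = \sqrt{2 - -1} = \sqrt{2 + 1} = \sqrt{3}$)
$S{\left(A,t \right)} = - 3 A + 3 t$ ($S{\left(A,t \right)} = 3 \left(t - A\right) = - 3 A + 3 t$)
$58138 S{\left(-5,V{\left(H{\left(0,3 \right)} \right)} \right)} = 58138 \left(\left(-3\right) \left(-5\right) + 3 \sqrt{3}\right) = 58138 \left(15 + 3 \sqrt{3}\right) = 872070 + 174414 \sqrt{3}$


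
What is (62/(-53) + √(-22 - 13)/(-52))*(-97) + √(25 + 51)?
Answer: 6014/53 + 2*√19 + 97*I*√35/52 ≈ 122.19 + 11.036*I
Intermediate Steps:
(62/(-53) + √(-22 - 13)/(-52))*(-97) + √(25 + 51) = (62*(-1/53) + √(-35)*(-1/52))*(-97) + √76 = (-62/53 + (I*√35)*(-1/52))*(-97) + 2*√19 = (-62/53 - I*√35/52)*(-97) + 2*√19 = (6014/53 + 97*I*√35/52) + 2*√19 = 6014/53 + 2*√19 + 97*I*√35/52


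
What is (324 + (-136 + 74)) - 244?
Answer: 18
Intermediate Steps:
(324 + (-136 + 74)) - 244 = (324 - 62) - 244 = 262 - 244 = 18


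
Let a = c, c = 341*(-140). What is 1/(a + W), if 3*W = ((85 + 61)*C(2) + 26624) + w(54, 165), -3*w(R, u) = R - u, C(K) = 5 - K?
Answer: -1/38707 ≈ -2.5835e-5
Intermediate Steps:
c = -47740
a = -47740
w(R, u) = -R/3 + u/3 (w(R, u) = -(R - u)/3 = -R/3 + u/3)
W = 9033 (W = (((85 + 61)*(5 - 1*2) + 26624) + (-1/3*54 + (1/3)*165))/3 = ((146*(5 - 2) + 26624) + (-18 + 55))/3 = ((146*3 + 26624) + 37)/3 = ((438 + 26624) + 37)/3 = (27062 + 37)/3 = (1/3)*27099 = 9033)
1/(a + W) = 1/(-47740 + 9033) = 1/(-38707) = -1/38707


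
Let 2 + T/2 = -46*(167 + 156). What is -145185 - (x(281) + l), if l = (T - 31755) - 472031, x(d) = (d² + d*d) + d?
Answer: 230118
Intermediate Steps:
T = -29720 (T = -4 + 2*(-46*(167 + 156)) = -4 + 2*(-46*323) = -4 + 2*(-14858) = -4 - 29716 = -29720)
x(d) = d + 2*d² (x(d) = (d² + d²) + d = 2*d² + d = d + 2*d²)
l = -533506 (l = (-29720 - 31755) - 472031 = -61475 - 472031 = -533506)
-145185 - (x(281) + l) = -145185 - (281*(1 + 2*281) - 533506) = -145185 - (281*(1 + 562) - 533506) = -145185 - (281*563 - 533506) = -145185 - (158203 - 533506) = -145185 - 1*(-375303) = -145185 + 375303 = 230118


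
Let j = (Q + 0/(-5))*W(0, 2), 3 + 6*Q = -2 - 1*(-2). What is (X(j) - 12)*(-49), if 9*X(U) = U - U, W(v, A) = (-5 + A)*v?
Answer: 588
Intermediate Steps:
Q = -½ (Q = -½ + (-2 - 1*(-2))/6 = -½ + (-2 + 2)/6 = -½ + (⅙)*0 = -½ + 0 = -½ ≈ -0.50000)
W(v, A) = v*(-5 + A)
j = 0 (j = (-½ + 0/(-5))*(0*(-5 + 2)) = (-½ + 0*(-⅕))*(0*(-3)) = (-½ + 0)*0 = -½*0 = 0)
X(U) = 0 (X(U) = (U - U)/9 = (⅑)*0 = 0)
(X(j) - 12)*(-49) = (0 - 12)*(-49) = -12*(-49) = 588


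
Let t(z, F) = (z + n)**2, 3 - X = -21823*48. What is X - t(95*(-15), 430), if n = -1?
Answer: -985969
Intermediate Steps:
X = 1047507 (X = 3 - (-21823)*48 = 3 - 1*(-1047504) = 3 + 1047504 = 1047507)
t(z, F) = (-1 + z)**2 (t(z, F) = (z - 1)**2 = (-1 + z)**2)
X - t(95*(-15), 430) = 1047507 - (-1 + 95*(-15))**2 = 1047507 - (-1 - 1425)**2 = 1047507 - 1*(-1426)**2 = 1047507 - 1*2033476 = 1047507 - 2033476 = -985969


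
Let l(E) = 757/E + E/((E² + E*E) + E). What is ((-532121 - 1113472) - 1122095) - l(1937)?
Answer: -20773923102312/7505875 ≈ -2.7677e+6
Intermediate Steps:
l(E) = 757/E + E/(E + 2*E²) (l(E) = 757/E + E/((E² + E²) + E) = 757/E + E/(2*E² + E) = 757/E + E/(E + 2*E²))
((-532121 - 1113472) - 1122095) - l(1937) = ((-532121 - 1113472) - 1122095) - (757 + 1515*1937)/(1937*(1 + 2*1937)) = (-1645593 - 1122095) - (757 + 2934555)/(1937*(1 + 3874)) = -2767688 - 2935312/(1937*3875) = -2767688 - 1*2935312/7505875 = -2767688 - 2935312/7505875 = -20773923102312/7505875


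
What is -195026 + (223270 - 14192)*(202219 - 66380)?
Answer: 28400751416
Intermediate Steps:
-195026 + (223270 - 14192)*(202219 - 66380) = -195026 + 209078*135839 = -195026 + 28400946442 = 28400751416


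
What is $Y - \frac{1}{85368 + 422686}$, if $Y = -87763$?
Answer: $- \frac{44588343203}{508054} \approx -87763.0$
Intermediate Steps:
$Y - \frac{1}{85368 + 422686} = -87763 - \frac{1}{85368 + 422686} = -87763 - \frac{1}{508054} = - \frac{44588343203}{508054}$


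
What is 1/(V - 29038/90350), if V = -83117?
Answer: -45175/3754824994 ≈ -1.2031e-5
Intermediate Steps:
1/(V - 29038/90350) = 1/(-83117 - 29038/90350) = 1/(-83117 - 29038*1/90350) = 1/(-83117 - 14519/45175) = 1/(-3754824994/45175) = -45175/3754824994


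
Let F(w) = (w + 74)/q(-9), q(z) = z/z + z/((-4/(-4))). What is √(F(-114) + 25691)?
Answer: 4*√1606 ≈ 160.30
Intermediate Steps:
q(z) = 1 + z (q(z) = 1 + z/((-4*(-¼))) = 1 + z/1 = 1 + z*1 = 1 + z)
F(w) = -37/4 - w/8 (F(w) = (w + 74)/(1 - 9) = (74 + w)/(-8) = (74 + w)*(-⅛) = -37/4 - w/8)
√(F(-114) + 25691) = √((-37/4 - ⅛*(-114)) + 25691) = √((-37/4 + 57/4) + 25691) = √(5 + 25691) = √25696 = 4*√1606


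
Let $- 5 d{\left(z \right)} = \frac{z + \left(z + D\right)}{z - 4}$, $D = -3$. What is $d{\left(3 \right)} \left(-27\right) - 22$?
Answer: $- \frac{191}{5} \approx -38.2$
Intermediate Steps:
$d{\left(z \right)} = - \frac{-3 + 2 z}{5 \left(-4 + z\right)}$ ($d{\left(z \right)} = - \frac{\left(z + \left(z - 3\right)\right) \frac{1}{z - 4}}{5} = - \frac{\left(z + \left(-3 + z\right)\right) \frac{1}{-4 + z}}{5} = - \frac{\left(-3 + 2 z\right) \frac{1}{-4 + z}}{5} = - \frac{\frac{1}{-4 + z} \left(-3 + 2 z\right)}{5} = - \frac{-3 + 2 z}{5 \left(-4 + z\right)}$)
$d{\left(3 \right)} \left(-27\right) - 22 = \frac{3 - 6}{5 \left(-4 + 3\right)} \left(-27\right) - 22 = \frac{3 - 6}{5 \left(-1\right)} \left(-27\right) - 22 = \frac{1}{5} \left(-1\right) \left(-3\right) \left(-27\right) - 22 = \frac{3}{5} \left(-27\right) - 22 = - \frac{81}{5} - 22 = - \frac{191}{5}$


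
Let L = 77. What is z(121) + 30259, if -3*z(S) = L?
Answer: 90700/3 ≈ 30233.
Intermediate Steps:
z(S) = -77/3 (z(S) = -⅓*77 = -77/3)
z(121) + 30259 = -77/3 + 30259 = 90700/3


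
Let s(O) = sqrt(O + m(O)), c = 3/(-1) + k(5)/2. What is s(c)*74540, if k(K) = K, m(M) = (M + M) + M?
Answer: 74540*I*sqrt(2) ≈ 1.0542e+5*I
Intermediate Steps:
m(M) = 3*M (m(M) = 2*M + M = 3*M)
c = -1/2 (c = 3/(-1) + 5/2 = 3*(-1) + 5*(1/2) = -3 + 5/2 = -1/2 ≈ -0.50000)
s(O) = 2*sqrt(O) (s(O) = sqrt(O + 3*O) = sqrt(4*O) = 2*sqrt(O))
s(c)*74540 = (2*sqrt(-1/2))*74540 = (2*(I*sqrt(2)/2))*74540 = (I*sqrt(2))*74540 = 74540*I*sqrt(2)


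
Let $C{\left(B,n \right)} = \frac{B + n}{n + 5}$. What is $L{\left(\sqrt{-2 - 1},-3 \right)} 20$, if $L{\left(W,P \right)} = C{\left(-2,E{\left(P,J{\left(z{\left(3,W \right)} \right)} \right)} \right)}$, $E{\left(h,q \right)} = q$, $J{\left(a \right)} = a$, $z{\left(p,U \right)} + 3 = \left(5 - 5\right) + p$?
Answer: $-8$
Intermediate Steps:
$z{\left(p,U \right)} = -3 + p$ ($z{\left(p,U \right)} = -3 + \left(\left(5 - 5\right) + p\right) = -3 + \left(0 + p\right) = -3 + p$)
$C{\left(B,n \right)} = \frac{B + n}{5 + n}$
$L{\left(W,P \right)} = - \frac{2}{5}$ ($L{\left(W,P \right)} = \frac{-2 + \left(-3 + 3\right)}{5 + \left(-3 + 3\right)} = \frac{-2 + 0}{5 + 0} = \frac{1}{5} \left(-2\right) = - \frac{2}{5}$)
$L{\left(\sqrt{-2 - 1},-3 \right)} 20 = \left(- \frac{2}{5}\right) 20 = -8$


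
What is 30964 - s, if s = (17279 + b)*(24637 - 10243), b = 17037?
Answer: -493913540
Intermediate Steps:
s = 493944504 (s = (17279 + 17037)*(24637 - 10243) = 34316*14394 = 493944504)
30964 - s = 30964 - 1*493944504 = 30964 - 493944504 = -493913540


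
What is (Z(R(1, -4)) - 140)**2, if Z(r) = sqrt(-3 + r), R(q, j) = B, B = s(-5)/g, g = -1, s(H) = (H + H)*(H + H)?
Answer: (140 - I*sqrt(103))**2 ≈ 19497.0 - 2841.7*I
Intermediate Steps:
s(H) = 4*H**2 (s(H) = (2*H)*(2*H) = 4*H**2)
B = -100 (B = (4*(-5)**2)/(-1) = (4*25)*(-1) = 100*(-1) = -100)
R(q, j) = -100
(Z(R(1, -4)) - 140)**2 = (sqrt(-3 - 100) - 140)**2 = (sqrt(-103) - 140)**2 = (I*sqrt(103) - 140)**2 = (-140 + I*sqrt(103))**2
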